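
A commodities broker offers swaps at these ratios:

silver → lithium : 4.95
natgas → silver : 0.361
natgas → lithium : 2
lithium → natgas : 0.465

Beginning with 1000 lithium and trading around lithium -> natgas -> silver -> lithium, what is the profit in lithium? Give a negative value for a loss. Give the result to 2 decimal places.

-169.07

1000 lithium × 0.465 = 465 natgas
465 natgas × 0.361 = 167.865 silver
167.865 silver × 4.95 = 830.93175 lithium
Net change: 830.93175 − 1000 = -169.06825 lithium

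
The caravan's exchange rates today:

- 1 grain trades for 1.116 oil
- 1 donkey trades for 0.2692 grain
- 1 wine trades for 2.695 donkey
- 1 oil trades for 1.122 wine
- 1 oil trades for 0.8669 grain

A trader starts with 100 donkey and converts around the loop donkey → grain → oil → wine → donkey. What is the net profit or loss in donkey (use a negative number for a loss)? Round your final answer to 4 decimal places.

100 donkey × 0.2692 = 26.92 grain
26.92 grain × 1.116 = 30.04272 oil
30.04272 oil × 1.122 = 33.70793184 wine
33.70793184 wine × 2.695 = 90.8428763088 donkey
Net change: 90.8428763088 − 100 = -9.1571236912 donkey

-9.1571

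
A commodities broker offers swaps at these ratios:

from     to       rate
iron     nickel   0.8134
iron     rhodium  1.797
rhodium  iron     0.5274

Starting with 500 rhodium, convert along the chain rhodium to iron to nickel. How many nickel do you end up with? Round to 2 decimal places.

500 rhodium × 0.5274 = 263.7 iron
263.7 iron × 0.8134 = 214.49358 nickel

214.49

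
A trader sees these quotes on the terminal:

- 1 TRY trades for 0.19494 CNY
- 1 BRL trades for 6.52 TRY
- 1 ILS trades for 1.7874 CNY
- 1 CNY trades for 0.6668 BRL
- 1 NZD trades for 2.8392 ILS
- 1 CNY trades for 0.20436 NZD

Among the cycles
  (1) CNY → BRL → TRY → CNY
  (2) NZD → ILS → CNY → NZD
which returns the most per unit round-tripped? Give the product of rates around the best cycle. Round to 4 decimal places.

(1) 0.6668 × 6.52 × 0.19494 = 0.84751
(2) 2.8392 × 1.7874 × 0.20436 = 1.03708
Highest is cycle (2) at 1.0371 (>1, arbitrage).

1.0371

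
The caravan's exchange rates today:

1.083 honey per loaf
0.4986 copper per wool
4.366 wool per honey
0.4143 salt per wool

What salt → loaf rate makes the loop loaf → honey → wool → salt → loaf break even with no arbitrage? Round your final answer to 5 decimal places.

Known legs of the cycle: 1.083 × 4.366 × 0.4143 = 1.9589670054
For no arbitrage the full-cycle product must be 1, so the missing rate is 1 / 1.9589670054 ≈ 0.5104731.

0.51047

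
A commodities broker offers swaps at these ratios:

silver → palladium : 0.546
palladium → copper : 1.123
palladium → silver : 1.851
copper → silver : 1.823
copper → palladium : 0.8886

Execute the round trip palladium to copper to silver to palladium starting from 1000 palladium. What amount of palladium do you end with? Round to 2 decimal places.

1117.79

1000 palladium × 1.123 = 1123 copper
1123 copper × 1.823 = 2047.229 silver
2047.229 silver × 0.546 = 1117.787034 palladium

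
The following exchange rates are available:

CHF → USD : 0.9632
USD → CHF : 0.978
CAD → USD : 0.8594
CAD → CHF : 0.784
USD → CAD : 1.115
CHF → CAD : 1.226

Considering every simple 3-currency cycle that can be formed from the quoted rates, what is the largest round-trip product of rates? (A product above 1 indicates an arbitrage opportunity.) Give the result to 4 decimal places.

1.0304

USD→CHF→CAD→USD: 0.978 × 1.226 × 0.8594 = 1.03044
USD→CAD→CHF→USD: 1.115 × 0.784 × 0.9632 = 0.84199
Maximum is USD→CHF→CAD→USD at 1.0304; arbitrage exists.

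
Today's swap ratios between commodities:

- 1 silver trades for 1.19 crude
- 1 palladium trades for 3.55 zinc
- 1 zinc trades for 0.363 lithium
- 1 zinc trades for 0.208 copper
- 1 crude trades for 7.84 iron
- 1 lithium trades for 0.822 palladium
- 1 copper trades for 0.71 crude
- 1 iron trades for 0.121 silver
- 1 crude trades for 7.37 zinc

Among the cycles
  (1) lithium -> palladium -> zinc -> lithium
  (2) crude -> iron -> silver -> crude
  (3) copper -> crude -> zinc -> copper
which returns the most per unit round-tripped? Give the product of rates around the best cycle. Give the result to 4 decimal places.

1.1289

(1) 0.822 × 3.55 × 0.363 = 1.05927
(2) 7.84 × 0.121 × 1.19 = 1.12888
(3) 0.71 × 7.37 × 0.208 = 1.08840
Highest is cycle (2) at 1.1289 (>1, arbitrage).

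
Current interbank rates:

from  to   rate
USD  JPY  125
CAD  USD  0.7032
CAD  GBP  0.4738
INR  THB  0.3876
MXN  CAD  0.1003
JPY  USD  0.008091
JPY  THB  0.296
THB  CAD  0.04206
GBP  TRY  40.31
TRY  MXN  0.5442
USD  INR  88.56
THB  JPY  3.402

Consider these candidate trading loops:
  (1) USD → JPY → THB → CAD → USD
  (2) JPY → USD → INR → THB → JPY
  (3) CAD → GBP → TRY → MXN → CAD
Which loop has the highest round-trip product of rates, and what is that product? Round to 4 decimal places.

1.0943

(1) 125 × 0.296 × 0.04206 × 0.7032 = 1.09433
(2) 0.008091 × 88.56 × 0.3876 × 3.402 = 0.94484
(3) 0.4738 × 40.31 × 0.5442 × 0.1003 = 1.04248
Highest is cycle (1) at 1.0943 (>1, arbitrage).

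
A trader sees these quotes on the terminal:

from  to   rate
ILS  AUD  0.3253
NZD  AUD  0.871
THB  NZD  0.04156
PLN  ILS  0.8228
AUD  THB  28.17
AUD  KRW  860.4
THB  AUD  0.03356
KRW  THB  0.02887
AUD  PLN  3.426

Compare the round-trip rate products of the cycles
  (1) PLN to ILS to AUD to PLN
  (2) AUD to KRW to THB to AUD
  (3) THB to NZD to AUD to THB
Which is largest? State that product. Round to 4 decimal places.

1.0197

(1) 0.8228 × 0.3253 × 3.426 = 0.91699
(2) 860.4 × 0.02887 × 0.03356 = 0.83362
(3) 0.04156 × 0.871 × 28.17 = 1.01972
Highest is cycle (3) at 1.0197 (>1, arbitrage).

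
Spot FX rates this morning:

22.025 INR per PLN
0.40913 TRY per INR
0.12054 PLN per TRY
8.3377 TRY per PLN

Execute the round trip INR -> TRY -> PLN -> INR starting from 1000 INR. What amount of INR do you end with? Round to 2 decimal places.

1086.20

1000 INR × 0.40913 = 409.13 TRY
409.13 TRY × 0.12054 = 49.3165302 PLN
49.3165302 PLN × 22.025 = 1086.196577655 INR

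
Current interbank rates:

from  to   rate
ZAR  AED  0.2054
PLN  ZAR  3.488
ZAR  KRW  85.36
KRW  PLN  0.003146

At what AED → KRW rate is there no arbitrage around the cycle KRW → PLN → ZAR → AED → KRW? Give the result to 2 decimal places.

443.67

Known legs of the cycle: 0.003146 × 3.488 × 0.2054 = 0.0022539051392
For no arbitrage the full-cycle product must be 1, so the missing rate is 1 / 0.0022539051392 ≈ 443.6744.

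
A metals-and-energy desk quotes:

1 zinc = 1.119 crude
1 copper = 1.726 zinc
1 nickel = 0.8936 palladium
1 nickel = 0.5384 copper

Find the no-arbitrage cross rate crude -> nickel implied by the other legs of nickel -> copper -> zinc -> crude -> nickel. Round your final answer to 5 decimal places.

Known legs of the cycle: 0.5384 × 1.726 × 1.119 = 1.0398625296
For no arbitrage the full-cycle product must be 1, so the missing rate is 1 / 1.0398625296 ≈ 0.9616656.

0.96167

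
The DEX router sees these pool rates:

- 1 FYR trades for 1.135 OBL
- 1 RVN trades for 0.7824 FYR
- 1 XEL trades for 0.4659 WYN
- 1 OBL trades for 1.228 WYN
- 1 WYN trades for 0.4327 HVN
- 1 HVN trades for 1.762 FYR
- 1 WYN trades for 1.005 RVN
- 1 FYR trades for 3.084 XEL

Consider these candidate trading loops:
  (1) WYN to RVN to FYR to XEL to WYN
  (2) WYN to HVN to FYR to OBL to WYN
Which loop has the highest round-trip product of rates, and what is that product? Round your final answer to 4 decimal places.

1.1298

(1) 1.005 × 0.7824 × 3.084 × 0.4659 = 1.12980
(2) 0.4327 × 1.762 × 1.135 × 1.228 = 1.06264
Highest is cycle (1) at 1.1298 (>1, arbitrage).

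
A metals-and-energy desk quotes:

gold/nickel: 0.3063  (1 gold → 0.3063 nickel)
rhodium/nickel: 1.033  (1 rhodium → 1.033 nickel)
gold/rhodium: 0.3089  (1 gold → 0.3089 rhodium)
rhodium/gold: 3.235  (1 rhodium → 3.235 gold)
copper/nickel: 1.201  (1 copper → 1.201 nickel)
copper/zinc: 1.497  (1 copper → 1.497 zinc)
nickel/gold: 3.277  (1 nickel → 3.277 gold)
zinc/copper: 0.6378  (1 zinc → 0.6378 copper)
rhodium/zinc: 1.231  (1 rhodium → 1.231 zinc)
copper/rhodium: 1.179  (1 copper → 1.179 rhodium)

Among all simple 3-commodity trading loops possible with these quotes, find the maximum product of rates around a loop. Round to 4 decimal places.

nickel→gold→rhodium→nickel: 3.277 × 0.3089 × 1.033 = 1.04567
zinc→copper→rhodium→zinc: 0.6378 × 1.179 × 1.231 = 0.92567
Maximum is nickel→gold→rhodium→nickel at 1.0457; arbitrage exists.

1.0457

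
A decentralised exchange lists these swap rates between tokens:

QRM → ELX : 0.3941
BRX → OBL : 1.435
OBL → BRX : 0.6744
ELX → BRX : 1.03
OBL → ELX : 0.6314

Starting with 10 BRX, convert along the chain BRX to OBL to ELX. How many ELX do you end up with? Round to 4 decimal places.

9.0606

10 BRX × 1.435 = 14.35 OBL
14.35 OBL × 0.6314 = 9.06059 ELX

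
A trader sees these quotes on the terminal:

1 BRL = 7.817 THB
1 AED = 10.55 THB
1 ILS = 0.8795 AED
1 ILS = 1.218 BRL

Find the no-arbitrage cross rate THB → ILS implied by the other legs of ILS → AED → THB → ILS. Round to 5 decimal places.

0.10777

Known legs of the cycle: 0.8795 × 10.55 = 9.278725
For no arbitrage the full-cycle product must be 1, so the missing rate is 1 / 9.278725 ≈ 0.1077734.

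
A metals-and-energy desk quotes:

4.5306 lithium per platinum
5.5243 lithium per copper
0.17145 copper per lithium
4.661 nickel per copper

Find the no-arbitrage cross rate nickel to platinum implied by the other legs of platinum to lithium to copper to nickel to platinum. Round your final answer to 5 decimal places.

0.27620

Known legs of the cycle: 4.5306 × 0.17145 × 4.661 = 3.62053135557
For no arbitrage the full-cycle product must be 1, so the missing rate is 1 / 3.62053135557 ≈ 0.2762026.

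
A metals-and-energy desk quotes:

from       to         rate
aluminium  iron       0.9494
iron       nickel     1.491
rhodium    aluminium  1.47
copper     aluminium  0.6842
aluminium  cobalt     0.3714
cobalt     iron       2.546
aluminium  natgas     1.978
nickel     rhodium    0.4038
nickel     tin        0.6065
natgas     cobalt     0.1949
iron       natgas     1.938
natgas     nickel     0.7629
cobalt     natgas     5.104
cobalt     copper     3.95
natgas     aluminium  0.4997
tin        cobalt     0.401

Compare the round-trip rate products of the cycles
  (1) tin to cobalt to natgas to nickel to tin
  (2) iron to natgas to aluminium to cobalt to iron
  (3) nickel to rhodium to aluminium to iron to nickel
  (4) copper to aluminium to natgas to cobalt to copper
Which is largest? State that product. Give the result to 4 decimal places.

1.0419

(1) 0.401 × 5.104 × 0.7629 × 0.6065 = 0.94701
(2) 1.938 × 0.4997 × 0.3714 × 2.546 = 0.91572
(3) 0.4038 × 1.47 × 0.9494 × 1.491 = 0.84025
(4) 0.6842 × 1.978 × 0.1949 × 3.95 = 1.04188
Highest is cycle (4) at 1.0419 (>1, arbitrage).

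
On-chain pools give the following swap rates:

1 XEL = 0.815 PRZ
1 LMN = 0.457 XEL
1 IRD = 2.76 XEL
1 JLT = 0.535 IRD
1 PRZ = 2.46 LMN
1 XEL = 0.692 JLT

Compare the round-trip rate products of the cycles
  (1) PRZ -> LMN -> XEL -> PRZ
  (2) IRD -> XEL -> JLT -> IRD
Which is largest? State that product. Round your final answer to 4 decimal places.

1.0218

(1) 2.46 × 0.457 × 0.815 = 0.91624
(2) 2.76 × 0.692 × 0.535 = 1.02181
Highest is cycle (2) at 1.0218 (>1, arbitrage).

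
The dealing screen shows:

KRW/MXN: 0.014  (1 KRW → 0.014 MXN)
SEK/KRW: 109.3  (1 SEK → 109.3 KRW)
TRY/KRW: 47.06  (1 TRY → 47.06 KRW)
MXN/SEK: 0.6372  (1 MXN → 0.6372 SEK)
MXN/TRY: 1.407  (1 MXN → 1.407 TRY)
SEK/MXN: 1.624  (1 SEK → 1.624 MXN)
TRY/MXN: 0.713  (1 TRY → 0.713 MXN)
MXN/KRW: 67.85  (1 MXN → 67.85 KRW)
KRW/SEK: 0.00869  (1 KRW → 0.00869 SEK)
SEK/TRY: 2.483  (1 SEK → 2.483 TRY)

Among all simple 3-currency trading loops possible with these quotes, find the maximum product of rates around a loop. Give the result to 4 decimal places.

1.1281

SEK→TRY→MXN→SEK: 2.483 × 0.713 × 0.6372 = 1.12809
SEK→TRY→KRW→SEK: 2.483 × 47.06 × 0.00869 = 1.01543
SEK→KRW→MXN→SEK: 109.3 × 0.014 × 0.6372 = 0.97504
SEK→MXN→KRW→SEK: 1.624 × 67.85 × 0.00869 = 0.95754
KRW→MXN→TRY→KRW: 0.014 × 1.407 × 47.06 = 0.92699
Maximum is SEK→TRY→MXN→SEK at 1.1281; arbitrage exists.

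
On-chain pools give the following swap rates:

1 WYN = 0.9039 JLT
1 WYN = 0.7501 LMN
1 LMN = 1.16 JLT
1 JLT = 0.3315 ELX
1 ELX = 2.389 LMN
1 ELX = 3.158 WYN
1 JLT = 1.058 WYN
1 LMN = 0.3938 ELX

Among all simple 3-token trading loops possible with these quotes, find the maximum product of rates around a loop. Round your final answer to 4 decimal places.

0.9463

ELX→WYN→JLT→ELX: 3.158 × 0.9039 × 0.3315 = 0.94627
ELX→WYN→LMN→ELX: 3.158 × 0.7501 × 0.3938 = 0.93284
JLT→WYN→LMN→JLT: 1.058 × 0.7501 × 1.16 = 0.92058
ELX→LMN→JLT→ELX: 2.389 × 1.16 × 0.3315 = 0.91867
Maximum is ELX→WYN→JLT→ELX at 0.9463; no arbitrage — every cycle loses value.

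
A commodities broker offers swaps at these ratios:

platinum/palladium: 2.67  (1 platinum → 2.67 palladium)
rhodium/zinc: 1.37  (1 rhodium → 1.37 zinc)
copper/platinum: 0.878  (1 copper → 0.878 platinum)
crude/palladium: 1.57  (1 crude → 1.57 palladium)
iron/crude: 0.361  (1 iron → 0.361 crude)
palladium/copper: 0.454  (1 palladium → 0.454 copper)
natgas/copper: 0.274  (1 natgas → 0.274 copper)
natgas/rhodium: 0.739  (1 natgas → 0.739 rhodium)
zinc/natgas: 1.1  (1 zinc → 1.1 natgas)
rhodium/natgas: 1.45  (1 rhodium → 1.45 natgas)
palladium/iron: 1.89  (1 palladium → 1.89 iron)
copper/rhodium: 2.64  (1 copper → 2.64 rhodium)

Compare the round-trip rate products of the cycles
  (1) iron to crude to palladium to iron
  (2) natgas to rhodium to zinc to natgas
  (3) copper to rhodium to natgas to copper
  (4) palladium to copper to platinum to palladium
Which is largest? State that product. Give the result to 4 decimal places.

(1) 0.361 × 1.57 × 1.89 = 1.07120
(2) 0.739 × 1.37 × 1.1 = 1.11367
(3) 2.64 × 1.45 × 0.274 = 1.04887
(4) 0.454 × 0.878 × 2.67 = 1.06429
Highest is cycle (2) at 1.1137 (>1, arbitrage).

1.1137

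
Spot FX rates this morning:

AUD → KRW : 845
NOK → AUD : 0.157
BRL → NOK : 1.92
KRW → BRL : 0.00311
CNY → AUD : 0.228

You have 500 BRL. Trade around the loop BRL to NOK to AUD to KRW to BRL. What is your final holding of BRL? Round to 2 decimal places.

500 BRL × 1.92 = 960 NOK
960 NOK × 0.157 = 150.72 AUD
150.72 AUD × 845 = 127358.4 KRW
127358.4 KRW × 0.00311 = 396.084624 BRL

396.08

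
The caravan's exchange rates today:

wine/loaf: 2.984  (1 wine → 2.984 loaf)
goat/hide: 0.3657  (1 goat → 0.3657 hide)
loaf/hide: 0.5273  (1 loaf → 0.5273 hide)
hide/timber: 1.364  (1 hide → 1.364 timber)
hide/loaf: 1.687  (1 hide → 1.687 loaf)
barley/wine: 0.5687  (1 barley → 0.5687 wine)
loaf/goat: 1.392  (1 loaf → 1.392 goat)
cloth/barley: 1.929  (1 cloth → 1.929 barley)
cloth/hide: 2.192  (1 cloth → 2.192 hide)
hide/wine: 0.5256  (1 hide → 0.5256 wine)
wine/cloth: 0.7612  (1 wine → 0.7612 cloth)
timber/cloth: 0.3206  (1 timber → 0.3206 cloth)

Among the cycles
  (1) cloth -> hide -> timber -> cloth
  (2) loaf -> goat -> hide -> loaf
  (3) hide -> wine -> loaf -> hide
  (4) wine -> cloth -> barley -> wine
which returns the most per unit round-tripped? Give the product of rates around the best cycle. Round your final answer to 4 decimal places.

0.9586

(1) 2.192 × 1.364 × 0.3206 = 0.95856
(2) 1.392 × 0.3657 × 1.687 = 0.85877
(3) 0.5256 × 2.984 × 0.5273 = 0.82701
(4) 0.7612 × 1.929 × 0.5687 = 0.83505
Highest is cycle (1) at 0.9586 (≤1, no arbitrage).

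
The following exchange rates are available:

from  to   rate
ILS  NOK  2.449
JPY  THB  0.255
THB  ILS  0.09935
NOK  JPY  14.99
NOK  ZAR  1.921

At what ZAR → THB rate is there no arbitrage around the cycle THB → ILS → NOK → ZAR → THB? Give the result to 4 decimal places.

Known legs of the cycle: 0.09935 × 2.449 × 1.921 = 0.46739495615
For no arbitrage the full-cycle product must be 1, so the missing rate is 1 / 0.46739495615 ≈ 2.139518.

2.1395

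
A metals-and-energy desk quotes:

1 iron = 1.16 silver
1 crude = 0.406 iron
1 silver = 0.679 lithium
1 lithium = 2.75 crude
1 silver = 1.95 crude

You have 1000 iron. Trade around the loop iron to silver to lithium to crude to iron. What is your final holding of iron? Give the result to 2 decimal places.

879.40

1000 iron × 1.16 = 1160 silver
1160 silver × 0.679 = 787.64 lithium
787.64 lithium × 2.75 = 2166.01 crude
2166.01 crude × 0.406 = 879.40006 iron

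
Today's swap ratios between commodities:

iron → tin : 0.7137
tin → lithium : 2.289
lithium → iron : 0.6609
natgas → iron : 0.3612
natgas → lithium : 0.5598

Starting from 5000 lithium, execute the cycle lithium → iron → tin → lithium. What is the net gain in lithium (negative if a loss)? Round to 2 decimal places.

5000 lithium × 0.6609 = 3304.5 iron
3304.5 iron × 0.7137 = 2358.42165 tin
2358.42165 tin × 2.289 = 5398.42715685 lithium
Net change: 5398.42715685 − 5000 = 398.42715685 lithium

398.43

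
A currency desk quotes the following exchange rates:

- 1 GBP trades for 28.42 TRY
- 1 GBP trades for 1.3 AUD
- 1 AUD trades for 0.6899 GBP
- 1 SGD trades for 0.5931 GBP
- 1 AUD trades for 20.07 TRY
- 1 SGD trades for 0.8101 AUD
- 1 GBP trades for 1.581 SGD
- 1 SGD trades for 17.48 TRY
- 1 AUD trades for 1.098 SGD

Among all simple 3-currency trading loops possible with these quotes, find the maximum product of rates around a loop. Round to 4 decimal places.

0.8836

GBP→SGD→AUD→GBP: 1.581 × 0.8101 × 0.6899 = 0.88360
GBP→AUD→SGD→GBP: 1.3 × 1.098 × 0.5931 = 0.84659
Maximum is GBP→SGD→AUD→GBP at 0.8836; no arbitrage — every cycle loses value.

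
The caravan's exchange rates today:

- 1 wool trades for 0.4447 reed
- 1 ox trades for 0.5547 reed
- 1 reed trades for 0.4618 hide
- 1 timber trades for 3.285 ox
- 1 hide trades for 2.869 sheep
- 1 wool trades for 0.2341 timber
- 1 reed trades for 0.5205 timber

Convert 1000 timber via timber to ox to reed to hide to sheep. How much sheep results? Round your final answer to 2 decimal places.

2414.23

1000 timber × 3.285 = 3285 ox
3285 ox × 0.5547 = 1822.1895 reed
1822.1895 reed × 0.4618 = 841.4871111 hide
841.4871111 hide × 2.869 = 2414.2265217459 sheep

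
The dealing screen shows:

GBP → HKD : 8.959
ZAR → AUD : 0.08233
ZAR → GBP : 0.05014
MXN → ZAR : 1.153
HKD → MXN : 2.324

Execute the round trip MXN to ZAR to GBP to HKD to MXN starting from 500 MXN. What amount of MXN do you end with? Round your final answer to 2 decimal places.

601.84

500 MXN × 1.153 = 576.5 ZAR
576.5 ZAR × 0.05014 = 28.90571 GBP
28.90571 GBP × 8.959 = 258.96625589 HKD
258.96625589 HKD × 2.324 = 601.83757868836 MXN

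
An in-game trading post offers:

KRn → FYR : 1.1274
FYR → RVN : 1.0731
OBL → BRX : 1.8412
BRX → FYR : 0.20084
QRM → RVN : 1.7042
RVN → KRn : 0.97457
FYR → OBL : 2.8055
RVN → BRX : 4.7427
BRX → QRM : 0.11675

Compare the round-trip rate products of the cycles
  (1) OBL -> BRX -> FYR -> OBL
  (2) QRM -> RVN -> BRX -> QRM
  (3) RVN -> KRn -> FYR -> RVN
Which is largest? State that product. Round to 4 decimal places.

(1) 1.8412 × 0.20084 × 2.8055 = 1.03744
(2) 1.7042 × 4.7427 × 0.11675 = 0.94363
(3) 0.97457 × 1.1274 × 1.0731 = 1.17905
Highest is cycle (3) at 1.1790 (>1, arbitrage).

1.1790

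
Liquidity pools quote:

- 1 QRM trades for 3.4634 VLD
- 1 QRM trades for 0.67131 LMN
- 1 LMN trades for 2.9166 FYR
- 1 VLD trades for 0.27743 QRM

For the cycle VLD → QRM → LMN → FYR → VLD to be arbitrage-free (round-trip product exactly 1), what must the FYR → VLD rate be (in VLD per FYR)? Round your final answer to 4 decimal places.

Known legs of the cycle: 0.27743 × 0.67131 × 2.9166 = 0.54319205602278
For no arbitrage the full-cycle product must be 1, so the missing rate is 1 / 0.54319205602278 ≈ 1.840969.

1.8410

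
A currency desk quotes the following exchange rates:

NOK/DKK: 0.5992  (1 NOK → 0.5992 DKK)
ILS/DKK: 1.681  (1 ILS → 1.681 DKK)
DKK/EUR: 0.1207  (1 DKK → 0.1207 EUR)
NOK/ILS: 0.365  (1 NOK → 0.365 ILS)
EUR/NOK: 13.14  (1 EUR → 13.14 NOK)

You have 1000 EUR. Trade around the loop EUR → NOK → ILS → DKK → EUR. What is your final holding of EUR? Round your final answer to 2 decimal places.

973.11

1000 EUR × 13.14 = 13140 NOK
13140 NOK × 0.365 = 4796.1 ILS
4796.1 ILS × 1.681 = 8062.2441 DKK
8062.2441 DKK × 0.1207 = 973.11286287 EUR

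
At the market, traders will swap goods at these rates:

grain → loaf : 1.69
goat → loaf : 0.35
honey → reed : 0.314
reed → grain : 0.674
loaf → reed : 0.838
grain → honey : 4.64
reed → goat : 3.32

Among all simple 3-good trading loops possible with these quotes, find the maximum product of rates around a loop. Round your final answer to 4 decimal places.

honey→reed→grain→honey: 0.314 × 0.674 × 4.64 = 0.98199
loaf→reed→goat→loaf: 0.838 × 3.32 × 0.35 = 0.97376
loaf→reed→grain→loaf: 0.838 × 0.674 × 1.69 = 0.95453
Maximum is honey→reed→grain→honey at 0.9820; no arbitrage — every cycle loses value.

0.9820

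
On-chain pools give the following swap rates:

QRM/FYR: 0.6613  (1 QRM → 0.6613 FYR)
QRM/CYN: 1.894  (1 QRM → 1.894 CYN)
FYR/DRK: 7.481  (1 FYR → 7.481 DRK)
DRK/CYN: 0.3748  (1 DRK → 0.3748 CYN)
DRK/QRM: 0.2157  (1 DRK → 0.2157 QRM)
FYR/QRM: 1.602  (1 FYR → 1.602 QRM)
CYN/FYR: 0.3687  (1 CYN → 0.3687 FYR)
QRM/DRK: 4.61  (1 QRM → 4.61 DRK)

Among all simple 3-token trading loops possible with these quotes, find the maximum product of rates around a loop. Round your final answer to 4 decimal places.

1.1187

CYN→FYR→QRM→CYN: 0.3687 × 1.602 × 1.894 = 1.11871
FYR→DRK→QRM→FYR: 7.481 × 0.2157 × 0.6613 = 1.06711
CYN→FYR→DRK→CYN: 0.3687 × 7.481 × 0.3748 = 1.03379
Maximum is CYN→FYR→QRM→CYN at 1.1187; arbitrage exists.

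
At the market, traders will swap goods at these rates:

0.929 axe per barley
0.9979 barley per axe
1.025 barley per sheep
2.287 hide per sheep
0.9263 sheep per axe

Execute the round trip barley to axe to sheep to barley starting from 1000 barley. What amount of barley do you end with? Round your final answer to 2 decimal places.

882.05

1000 barley × 0.929 = 929 axe
929 axe × 0.9263 = 860.5327 sheep
860.5327 sheep × 1.025 = 882.0460175 barley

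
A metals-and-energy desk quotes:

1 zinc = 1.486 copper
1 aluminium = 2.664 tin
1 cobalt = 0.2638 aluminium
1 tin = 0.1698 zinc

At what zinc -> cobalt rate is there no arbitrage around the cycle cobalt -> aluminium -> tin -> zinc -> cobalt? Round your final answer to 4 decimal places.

8.3802

Known legs of the cycle: 0.2638 × 2.664 × 0.1698 = 0.11932919136
For no arbitrage the full-cycle product must be 1, so the missing rate is 1 / 0.11932919136 ≈ 8.380179.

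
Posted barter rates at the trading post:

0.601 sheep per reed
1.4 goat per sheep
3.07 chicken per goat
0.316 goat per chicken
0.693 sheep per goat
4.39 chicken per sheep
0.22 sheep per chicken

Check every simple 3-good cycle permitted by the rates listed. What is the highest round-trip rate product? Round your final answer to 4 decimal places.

0.9614

chicken→goat→sheep→chicken: 0.316 × 0.693 × 4.39 = 0.96136
chicken→sheep→goat→chicken: 0.22 × 1.4 × 3.07 = 0.94556
Maximum is chicken→goat→sheep→chicken at 0.9614; no arbitrage — every cycle loses value.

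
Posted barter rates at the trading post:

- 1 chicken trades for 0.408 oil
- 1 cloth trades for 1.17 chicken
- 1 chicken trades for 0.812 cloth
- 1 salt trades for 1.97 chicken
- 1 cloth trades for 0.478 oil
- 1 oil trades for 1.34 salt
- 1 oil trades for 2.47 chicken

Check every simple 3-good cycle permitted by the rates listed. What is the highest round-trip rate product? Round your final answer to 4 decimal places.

1.0770

chicken→oil→salt→chicken: 0.408 × 1.34 × 1.97 = 1.07704
chicken→cloth→oil→chicken: 0.812 × 0.478 × 2.47 = 0.95870
Maximum is chicken→oil→salt→chicken at 1.0770; arbitrage exists.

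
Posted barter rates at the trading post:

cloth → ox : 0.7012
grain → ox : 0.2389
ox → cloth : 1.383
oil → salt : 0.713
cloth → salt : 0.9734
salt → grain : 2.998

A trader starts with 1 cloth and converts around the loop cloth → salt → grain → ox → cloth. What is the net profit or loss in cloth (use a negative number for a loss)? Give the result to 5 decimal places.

1 cloth × 0.9734 = 0.9734 salt
0.9734 salt × 2.998 = 2.9182532 grain
2.9182532 grain × 0.2389 = 0.69717068948 ox
0.69717068948 ox × 1.383 = 0.96418706355084 cloth
Net change: 0.96418706355084 − 1 = -0.03581293644916 cloth

-0.03581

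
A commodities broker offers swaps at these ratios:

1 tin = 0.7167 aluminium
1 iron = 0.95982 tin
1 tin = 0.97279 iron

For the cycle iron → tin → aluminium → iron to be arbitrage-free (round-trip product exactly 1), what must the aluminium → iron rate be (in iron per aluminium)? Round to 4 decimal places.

Known legs of the cycle: 0.95982 × 0.7167 = 0.687902994
For no arbitrage the full-cycle product must be 1, so the missing rate is 1 / 0.687902994 ≈ 1.453693.

1.4537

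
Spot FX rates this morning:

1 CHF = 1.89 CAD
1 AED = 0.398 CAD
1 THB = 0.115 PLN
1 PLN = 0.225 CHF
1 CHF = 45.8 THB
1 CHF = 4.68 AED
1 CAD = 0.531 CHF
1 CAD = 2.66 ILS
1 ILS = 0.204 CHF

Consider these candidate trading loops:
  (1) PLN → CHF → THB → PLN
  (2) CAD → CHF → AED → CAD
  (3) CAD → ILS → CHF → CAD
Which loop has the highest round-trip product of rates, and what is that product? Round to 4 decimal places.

1.1851

(1) 0.225 × 45.8 × 0.115 = 1.18508
(2) 0.531 × 4.68 × 0.398 = 0.98906
(3) 2.66 × 0.204 × 1.89 = 1.02559
Highest is cycle (1) at 1.1851 (>1, arbitrage).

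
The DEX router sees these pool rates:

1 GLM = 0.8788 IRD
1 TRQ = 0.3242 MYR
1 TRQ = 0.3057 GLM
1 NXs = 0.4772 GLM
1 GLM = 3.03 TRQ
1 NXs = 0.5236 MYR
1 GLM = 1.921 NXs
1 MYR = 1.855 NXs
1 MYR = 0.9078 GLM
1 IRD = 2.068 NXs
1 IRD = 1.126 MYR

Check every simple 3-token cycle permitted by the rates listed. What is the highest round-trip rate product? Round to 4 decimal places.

MYR→GLM→NXs→MYR: 0.9078 × 1.921 × 0.5236 = 0.91310
MYR→GLM→IRD→MYR: 0.9078 × 0.8788 × 1.126 = 0.89829
MYR→GLM→TRQ→MYR: 0.9078 × 3.03 × 0.3242 = 0.89176
NXs→GLM→IRD→NXs: 0.4772 × 0.8788 × 2.068 = 0.86724
Maximum is MYR→GLM→NXs→MYR at 0.9131; no arbitrage — every cycle loses value.

0.9131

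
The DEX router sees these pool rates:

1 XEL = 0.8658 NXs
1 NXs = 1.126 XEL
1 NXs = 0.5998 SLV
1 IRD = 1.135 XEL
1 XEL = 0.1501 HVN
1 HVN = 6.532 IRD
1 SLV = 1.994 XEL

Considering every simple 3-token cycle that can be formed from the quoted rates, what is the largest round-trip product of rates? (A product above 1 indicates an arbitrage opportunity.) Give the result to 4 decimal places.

1.1128

XEL→HVN→IRD→XEL: 0.1501 × 6.532 × 1.135 = 1.11281
XEL→NXs→SLV→XEL: 0.8658 × 0.5998 × 1.994 = 1.03550
Maximum is XEL→HVN→IRD→XEL at 1.1128; arbitrage exists.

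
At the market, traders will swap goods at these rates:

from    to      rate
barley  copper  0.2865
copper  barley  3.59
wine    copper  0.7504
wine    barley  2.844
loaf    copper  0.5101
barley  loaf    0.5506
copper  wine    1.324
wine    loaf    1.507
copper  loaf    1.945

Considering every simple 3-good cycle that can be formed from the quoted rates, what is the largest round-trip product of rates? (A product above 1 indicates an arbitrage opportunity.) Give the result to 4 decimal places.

1.0788

wine→barley→copper→wine: 2.844 × 0.2865 × 1.324 = 1.07880
wine→loaf→copper→wine: 1.507 × 0.5101 × 1.324 = 1.01779
barley→loaf→copper→barley: 0.5506 × 0.5101 × 3.59 = 1.00829
Maximum is wine→barley→copper→wine at 1.0788; arbitrage exists.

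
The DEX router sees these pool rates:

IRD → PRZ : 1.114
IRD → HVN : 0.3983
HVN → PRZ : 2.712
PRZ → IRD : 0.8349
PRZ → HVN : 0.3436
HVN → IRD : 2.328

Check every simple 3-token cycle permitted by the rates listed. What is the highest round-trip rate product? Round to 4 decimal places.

0.9019

IRD→HVN→PRZ→IRD: 0.3983 × 2.712 × 0.8349 = 0.90185
IRD→PRZ→HVN→IRD: 1.114 × 0.3436 × 2.328 = 0.89109
Maximum is IRD→HVN→PRZ→IRD at 0.9019; no arbitrage — every cycle loses value.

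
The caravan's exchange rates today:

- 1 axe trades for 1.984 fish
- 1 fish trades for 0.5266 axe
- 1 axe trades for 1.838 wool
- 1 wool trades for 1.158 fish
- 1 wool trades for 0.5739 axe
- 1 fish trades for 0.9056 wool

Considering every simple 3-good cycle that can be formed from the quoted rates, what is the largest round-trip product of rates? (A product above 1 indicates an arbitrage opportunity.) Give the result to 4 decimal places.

wool→fish→axe→wool: 1.158 × 0.5266 × 1.838 = 1.12082
wool→axe→fish→wool: 0.5739 × 1.984 × 0.9056 = 1.03113
Maximum is wool→fish→axe→wool at 1.1208; arbitrage exists.

1.1208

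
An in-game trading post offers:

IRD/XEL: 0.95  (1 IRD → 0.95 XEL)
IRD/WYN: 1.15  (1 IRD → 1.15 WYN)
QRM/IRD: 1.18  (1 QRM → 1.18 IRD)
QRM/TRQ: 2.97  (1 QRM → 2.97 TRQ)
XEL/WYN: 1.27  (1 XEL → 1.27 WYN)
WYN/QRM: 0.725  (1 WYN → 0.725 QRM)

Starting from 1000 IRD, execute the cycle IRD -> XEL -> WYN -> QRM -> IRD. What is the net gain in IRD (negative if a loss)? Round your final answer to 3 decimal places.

1000 IRD × 0.95 = 950 XEL
950 XEL × 1.27 = 1206.5 WYN
1206.5 WYN × 0.725 = 874.7125 QRM
874.7125 QRM × 1.18 = 1032.16075 IRD
Net change: 1032.16075 − 1000 = 32.16075 IRD

32.161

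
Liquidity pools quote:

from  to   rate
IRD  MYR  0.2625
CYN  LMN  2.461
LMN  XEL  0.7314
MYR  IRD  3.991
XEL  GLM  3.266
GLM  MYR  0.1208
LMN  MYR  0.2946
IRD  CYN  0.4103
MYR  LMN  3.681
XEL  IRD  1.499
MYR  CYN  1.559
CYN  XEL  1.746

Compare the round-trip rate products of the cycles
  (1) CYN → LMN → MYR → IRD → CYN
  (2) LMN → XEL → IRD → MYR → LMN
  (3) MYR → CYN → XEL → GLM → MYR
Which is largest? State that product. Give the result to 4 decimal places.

1.1872

(1) 2.461 × 0.2946 × 3.991 × 0.4103 = 1.18721
(2) 0.7314 × 1.499 × 0.2625 × 3.681 = 1.05938
(3) 1.559 × 1.746 × 3.266 × 0.1208 = 1.07392
Highest is cycle (1) at 1.1872 (>1, arbitrage).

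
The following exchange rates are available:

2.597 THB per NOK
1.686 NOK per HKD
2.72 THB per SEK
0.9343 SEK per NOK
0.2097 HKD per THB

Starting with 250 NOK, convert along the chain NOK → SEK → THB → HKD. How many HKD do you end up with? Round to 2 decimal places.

133.23

250 NOK × 0.9343 = 233.575 SEK
233.575 SEK × 2.72 = 635.324 THB
635.324 THB × 0.2097 = 133.2274428 HKD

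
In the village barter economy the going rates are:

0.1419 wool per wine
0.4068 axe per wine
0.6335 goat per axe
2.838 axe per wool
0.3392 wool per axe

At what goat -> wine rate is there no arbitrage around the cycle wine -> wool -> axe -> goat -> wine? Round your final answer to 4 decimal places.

Known legs of the cycle: 0.1419 × 2.838 × 0.6335 = 0.2551181787
For no arbitrage the full-cycle product must be 1, so the missing rate is 1 / 0.2551181787 ≈ 3.919752.

3.9198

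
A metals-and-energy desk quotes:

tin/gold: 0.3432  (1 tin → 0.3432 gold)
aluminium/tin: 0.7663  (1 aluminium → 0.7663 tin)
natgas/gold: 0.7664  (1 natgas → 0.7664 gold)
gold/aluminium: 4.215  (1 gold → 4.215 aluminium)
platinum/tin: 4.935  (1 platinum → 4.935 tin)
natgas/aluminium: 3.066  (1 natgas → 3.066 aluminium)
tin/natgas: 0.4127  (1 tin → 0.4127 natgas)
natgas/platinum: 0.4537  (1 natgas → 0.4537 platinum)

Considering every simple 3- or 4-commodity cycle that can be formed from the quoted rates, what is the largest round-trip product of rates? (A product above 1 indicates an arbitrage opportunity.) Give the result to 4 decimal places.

aluminium→tin→gold→aluminium: 0.7663 × 0.3432 × 4.215 = 1.10852
aluminium→tin→natgas→gold→aluminium: 0.7663 × 0.4127 × 0.7664 × 4.215 = 1.02161
aluminium→tin→natgas→aluminium: 0.7663 × 0.4127 × 3.066 = 0.96963
natgas→platinum→tin→natgas: 0.4537 × 4.935 × 0.4127 = 0.92404
Maximum is aluminium→tin→gold→aluminium at 1.1085; arbitrage exists.

1.1085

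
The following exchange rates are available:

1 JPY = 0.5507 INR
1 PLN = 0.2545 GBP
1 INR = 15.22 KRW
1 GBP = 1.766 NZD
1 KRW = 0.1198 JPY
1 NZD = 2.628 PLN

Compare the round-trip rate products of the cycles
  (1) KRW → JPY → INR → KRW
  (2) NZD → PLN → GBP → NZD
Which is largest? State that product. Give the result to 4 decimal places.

1.1811

(1) 0.1198 × 0.5507 × 15.22 = 1.00412
(2) 2.628 × 0.2545 × 1.766 = 1.18115
Highest is cycle (2) at 1.1811 (>1, arbitrage).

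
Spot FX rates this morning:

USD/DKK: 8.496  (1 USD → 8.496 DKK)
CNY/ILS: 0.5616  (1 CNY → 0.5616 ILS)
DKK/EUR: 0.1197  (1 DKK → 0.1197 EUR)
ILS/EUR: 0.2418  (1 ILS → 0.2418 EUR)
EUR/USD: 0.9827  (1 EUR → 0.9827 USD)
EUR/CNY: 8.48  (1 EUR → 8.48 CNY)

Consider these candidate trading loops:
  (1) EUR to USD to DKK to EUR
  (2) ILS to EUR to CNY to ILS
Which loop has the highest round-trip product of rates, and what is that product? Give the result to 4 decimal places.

(1) 0.9827 × 8.496 × 0.1197 = 0.99938
(2) 0.2418 × 8.48 × 0.5616 = 1.15154
Highest is cycle (2) at 1.1515 (>1, arbitrage).

1.1515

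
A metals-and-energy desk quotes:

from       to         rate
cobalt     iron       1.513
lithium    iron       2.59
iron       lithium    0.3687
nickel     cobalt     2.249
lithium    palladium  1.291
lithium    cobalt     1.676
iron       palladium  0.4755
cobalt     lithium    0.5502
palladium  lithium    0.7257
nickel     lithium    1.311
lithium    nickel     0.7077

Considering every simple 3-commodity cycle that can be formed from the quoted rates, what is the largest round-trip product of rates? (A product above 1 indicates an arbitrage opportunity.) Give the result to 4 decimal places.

0.9349

cobalt→iron→lithium→cobalt: 1.513 × 0.3687 × 1.676 = 0.93495
iron→palladium→lithium→iron: 0.4755 × 0.7257 × 2.59 = 0.89373
cobalt→lithium→nickel→cobalt: 0.5502 × 0.7077 × 2.249 = 0.87571
Maximum is cobalt→iron→lithium→cobalt at 0.9349; no arbitrage — every cycle loses value.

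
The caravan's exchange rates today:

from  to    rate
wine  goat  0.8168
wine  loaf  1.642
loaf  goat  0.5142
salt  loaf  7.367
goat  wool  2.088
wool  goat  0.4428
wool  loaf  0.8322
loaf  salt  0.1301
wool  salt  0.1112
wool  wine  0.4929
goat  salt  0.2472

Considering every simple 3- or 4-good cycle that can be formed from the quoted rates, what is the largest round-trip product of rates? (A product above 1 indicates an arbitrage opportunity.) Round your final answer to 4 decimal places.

0.9364

goat→salt→loaf→goat: 0.2472 × 7.367 × 0.5142 = 0.93642
goat→wool→loaf→goat: 2.088 × 0.8322 × 0.5142 = 0.89349
goat→wool→salt→loaf→goat: 2.088 × 0.1112 × 7.367 × 0.5142 = 0.87954
goat→wool→wine→loaf→goat: 2.088 × 0.4929 × 1.642 × 0.5142 = 0.86895
goat→wool→wine→goat: 2.088 × 0.4929 × 0.8168 = 0.84063
Maximum is goat→salt→loaf→goat at 0.9364; no arbitrage — every cycle loses value.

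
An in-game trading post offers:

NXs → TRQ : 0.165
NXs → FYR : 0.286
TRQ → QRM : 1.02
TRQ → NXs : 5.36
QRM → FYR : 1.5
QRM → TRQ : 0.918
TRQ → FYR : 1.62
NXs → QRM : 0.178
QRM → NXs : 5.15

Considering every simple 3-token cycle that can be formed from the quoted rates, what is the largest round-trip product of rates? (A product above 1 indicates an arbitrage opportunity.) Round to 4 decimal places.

QRM→TRQ→NXs→QRM: 0.918 × 5.36 × 0.178 = 0.87585
QRM→NXs→TRQ→QRM: 5.15 × 0.165 × 1.02 = 0.86675
Maximum is QRM→TRQ→NXs→QRM at 0.8758; no arbitrage — every cycle loses value.

0.8758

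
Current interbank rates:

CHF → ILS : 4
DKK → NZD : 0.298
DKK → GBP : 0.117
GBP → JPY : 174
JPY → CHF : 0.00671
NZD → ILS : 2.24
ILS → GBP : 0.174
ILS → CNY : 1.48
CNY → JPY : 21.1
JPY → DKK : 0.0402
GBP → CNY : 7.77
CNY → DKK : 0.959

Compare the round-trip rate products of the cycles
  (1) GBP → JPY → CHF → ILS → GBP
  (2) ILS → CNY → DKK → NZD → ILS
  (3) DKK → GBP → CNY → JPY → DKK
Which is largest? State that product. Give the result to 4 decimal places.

(1) 174 × 0.00671 × 4 × 0.174 = 0.81261
(2) 1.48 × 0.959 × 0.298 × 2.24 = 0.94742
(3) 0.117 × 7.77 × 21.1 × 0.0402 = 0.77111
Highest is cycle (2) at 0.9474 (≤1, no arbitrage).

0.9474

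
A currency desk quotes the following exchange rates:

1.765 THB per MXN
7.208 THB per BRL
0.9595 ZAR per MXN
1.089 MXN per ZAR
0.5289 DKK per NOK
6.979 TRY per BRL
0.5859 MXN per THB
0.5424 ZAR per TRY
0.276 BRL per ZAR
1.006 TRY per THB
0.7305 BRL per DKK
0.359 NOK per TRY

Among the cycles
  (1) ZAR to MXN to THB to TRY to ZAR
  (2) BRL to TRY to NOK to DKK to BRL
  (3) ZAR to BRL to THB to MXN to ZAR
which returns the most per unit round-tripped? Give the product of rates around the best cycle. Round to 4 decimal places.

1.1184

(1) 1.089 × 1.765 × 1.006 × 0.5424 = 1.04879
(2) 6.979 × 0.359 × 0.5289 × 0.7305 = 0.96801
(3) 0.276 × 7.208 × 0.5859 × 0.9595 = 1.11839
Highest is cycle (3) at 1.1184 (>1, arbitrage).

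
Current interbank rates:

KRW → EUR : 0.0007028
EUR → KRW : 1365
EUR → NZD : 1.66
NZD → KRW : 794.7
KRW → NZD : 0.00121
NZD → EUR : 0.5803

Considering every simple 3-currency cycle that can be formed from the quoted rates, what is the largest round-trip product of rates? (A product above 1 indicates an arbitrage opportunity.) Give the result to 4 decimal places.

0.9585

NZD→EUR→KRW→NZD: 0.5803 × 1365 × 0.00121 = 0.95845
NZD→KRW→EUR→NZD: 794.7 × 0.0007028 × 1.66 = 0.92714
Maximum is NZD→EUR→KRW→NZD at 0.9585; no arbitrage — every cycle loses value.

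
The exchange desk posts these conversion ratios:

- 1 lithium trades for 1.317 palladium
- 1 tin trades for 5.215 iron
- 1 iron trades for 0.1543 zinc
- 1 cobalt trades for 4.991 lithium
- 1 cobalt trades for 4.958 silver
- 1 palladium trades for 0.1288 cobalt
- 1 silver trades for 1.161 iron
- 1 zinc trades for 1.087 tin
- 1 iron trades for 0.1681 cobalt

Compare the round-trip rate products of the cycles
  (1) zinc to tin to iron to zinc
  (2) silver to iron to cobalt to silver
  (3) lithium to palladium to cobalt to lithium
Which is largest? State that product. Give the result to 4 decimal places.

(1) 1.087 × 5.215 × 0.1543 = 0.87468
(2) 1.161 × 0.1681 × 4.958 = 0.96762
(3) 1.317 × 0.1288 × 4.991 = 0.84662
Highest is cycle (2) at 0.9676 (≤1, no arbitrage).

0.9676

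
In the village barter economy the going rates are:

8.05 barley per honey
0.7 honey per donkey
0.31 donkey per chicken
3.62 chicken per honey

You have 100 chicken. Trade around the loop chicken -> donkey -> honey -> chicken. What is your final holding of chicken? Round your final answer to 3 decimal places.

100 chicken × 0.31 = 31 donkey
31 donkey × 0.7 = 21.7 honey
21.7 honey × 3.62 = 78.554 chicken

78.554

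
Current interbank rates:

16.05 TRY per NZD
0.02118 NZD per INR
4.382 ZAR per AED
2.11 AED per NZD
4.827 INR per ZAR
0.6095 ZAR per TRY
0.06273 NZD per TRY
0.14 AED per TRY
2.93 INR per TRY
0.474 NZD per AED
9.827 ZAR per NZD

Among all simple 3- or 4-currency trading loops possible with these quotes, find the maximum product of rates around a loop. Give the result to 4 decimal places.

1.0651

AED→NZD→TRY→AED: 0.474 × 16.05 × 0.14 = 1.06508
INR→NZD→ZAR→INR: 0.02118 × 9.827 × 4.827 = 1.00467
INR→NZD→TRY→ZAR→INR: 0.02118 × 16.05 × 0.6095 × 4.827 = 1.00012
INR→NZD→TRY→INR: 0.02118 × 16.05 × 2.93 = 0.99602
AED→ZAR→INR→NZD→AED: 4.382 × 4.827 × 0.02118 × 2.11 = 0.94527
Maximum is AED→NZD→TRY→AED at 1.0651; arbitrage exists.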